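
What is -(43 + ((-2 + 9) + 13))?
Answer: -63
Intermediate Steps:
-(43 + ((-2 + 9) + 13)) = -(43 + (7 + 13)) = -(43 + 20) = -1*63 = -63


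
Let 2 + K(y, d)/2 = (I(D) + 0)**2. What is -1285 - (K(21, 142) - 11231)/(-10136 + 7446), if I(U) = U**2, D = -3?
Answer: -3467723/2690 ≈ -1289.1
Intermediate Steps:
K(y, d) = 158 (K(y, d) = -4 + 2*((-3)**2 + 0)**2 = -4 + 2*(9 + 0)**2 = -4 + 2*9**2 = -4 + 2*81 = -4 + 162 = 158)
-1285 - (K(21, 142) - 11231)/(-10136 + 7446) = -1285 - (158 - 11231)/(-10136 + 7446) = -1285 - (-11073)/(-2690) = -1285 - (-11073)*(-1)/2690 = -1285 - 1*11073/2690 = -1285 - 11073/2690 = -3467723/2690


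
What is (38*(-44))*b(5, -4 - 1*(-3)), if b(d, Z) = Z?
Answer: 1672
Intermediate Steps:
(38*(-44))*b(5, -4 - 1*(-3)) = (38*(-44))*(-4 - 1*(-3)) = -1672*(-4 + 3) = -1672*(-1) = 1672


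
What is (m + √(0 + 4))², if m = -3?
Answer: 1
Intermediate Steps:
(m + √(0 + 4))² = (-3 + √(0 + 4))² = (-3 + √4)² = (-3 + 2)² = (-1)² = 1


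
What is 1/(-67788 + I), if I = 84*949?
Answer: 1/11928 ≈ 8.3836e-5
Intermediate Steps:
I = 79716
1/(-67788 + I) = 1/(-67788 + 79716) = 1/11928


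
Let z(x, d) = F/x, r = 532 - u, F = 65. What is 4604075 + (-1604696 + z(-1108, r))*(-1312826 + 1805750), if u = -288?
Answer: -219103841077048/277 ≈ -7.9099e+11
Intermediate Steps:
r = 820 (r = 532 - 1*(-288) = 532 + 288 = 820)
z(x, d) = 65/x
4604075 + (-1604696 + z(-1108, r))*(-1312826 + 1805750) = 4604075 + (-1604696 + 65/(-1108))*(-1312826 + 1805750) = 4604075 + (-1604696 + 65*(-1/1108))*492924 = 4604075 + (-1604696 - 65/1108)*492924 = 4604075 - 1778003233/1108*492924 = 4604075 - 219105116405823/277 = -219103841077048/277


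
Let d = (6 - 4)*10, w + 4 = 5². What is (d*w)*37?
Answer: 15540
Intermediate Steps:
w = 21 (w = -4 + 5² = -4 + 25 = 21)
d = 20 (d = 2*10 = 20)
(d*w)*37 = (20*21)*37 = 420*37 = 15540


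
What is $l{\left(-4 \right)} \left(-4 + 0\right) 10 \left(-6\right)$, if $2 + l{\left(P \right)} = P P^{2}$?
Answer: $-15840$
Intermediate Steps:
$l{\left(P \right)} = -2 + P^{3}$ ($l{\left(P \right)} = -2 + P P^{2} = -2 + P^{3}$)
$l{\left(-4 \right)} \left(-4 + 0\right) 10 \left(-6\right) = \left(-2 + \left(-4\right)^{3}\right) \left(-4 + 0\right) 10 \left(-6\right) = \left(-2 - 64\right) \left(-4\right) 10 \left(-6\right) = - 66 \left(\left(-40\right) \left(-6\right)\right) = \left(-66\right) 240 = -15840$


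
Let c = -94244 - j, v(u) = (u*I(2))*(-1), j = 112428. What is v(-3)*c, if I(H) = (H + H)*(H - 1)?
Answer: -2480064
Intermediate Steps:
I(H) = 2*H*(-1 + H) (I(H) = (2*H)*(-1 + H) = 2*H*(-1 + H))
v(u) = -4*u (v(u) = (u*(2*2*(-1 + 2)))*(-1) = (u*(2*2*1))*(-1) = (u*4)*(-1) = (4*u)*(-1) = -4*u)
c = -206672 (c = -94244 - 1*112428 = -94244 - 112428 = -206672)
v(-3)*c = -4*(-3)*(-206672) = 12*(-206672) = -2480064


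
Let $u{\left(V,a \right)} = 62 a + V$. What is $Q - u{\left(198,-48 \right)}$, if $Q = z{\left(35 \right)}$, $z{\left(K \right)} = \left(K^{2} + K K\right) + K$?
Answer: $5263$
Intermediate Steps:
$u{\left(V,a \right)} = V + 62 a$
$z{\left(K \right)} = K + 2 K^{2}$ ($z{\left(K \right)} = \left(K^{2} + K^{2}\right) + K = 2 K^{2} + K = K + 2 K^{2}$)
$Q = 2485$ ($Q = 35 \left(1 + 2 \cdot 35\right) = 35 \left(1 + 70\right) = 35 \cdot 71 = 2485$)
$Q - u{\left(198,-48 \right)} = 2485 - \left(198 + 62 \left(-48\right)\right) = 2485 - \left(198 - 2976\right) = 2485 - -2778 = 2485 + 2778 = 5263$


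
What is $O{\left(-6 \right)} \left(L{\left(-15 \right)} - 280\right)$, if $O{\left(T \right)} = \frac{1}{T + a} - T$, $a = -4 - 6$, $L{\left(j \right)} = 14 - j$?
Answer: $- \frac{23845}{16} \approx -1490.3$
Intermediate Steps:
$a = -10$ ($a = -4 - 6 = -10$)
$O{\left(T \right)} = \frac{1}{-10 + T} - T$ ($O{\left(T \right)} = \frac{1}{T - 10} - T = \frac{1}{-10 + T} - T$)
$O{\left(-6 \right)} \left(L{\left(-15 \right)} - 280\right) = \frac{1 - \left(-6\right)^{2} + 10 \left(-6\right)}{-10 - 6} \left(\left(14 - -15\right) - 280\right) = \frac{1 - 36 - 60}{-16} \left(\left(14 + 15\right) - 280\right) = - \frac{1 - 36 - 60}{16} \left(29 - 280\right) = \left(- \frac{1}{16}\right) \left(-95\right) \left(-251\right) = \frac{95}{16} \left(-251\right) = - \frac{23845}{16}$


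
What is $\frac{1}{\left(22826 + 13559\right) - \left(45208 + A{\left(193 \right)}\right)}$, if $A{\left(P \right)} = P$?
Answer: $- \frac{1}{9016} \approx -0.00011091$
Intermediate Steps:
$\frac{1}{\left(22826 + 13559\right) - \left(45208 + A{\left(193 \right)}\right)} = \frac{1}{\left(22826 + 13559\right) - 45401} = \frac{1}{36385 - 45401} = \frac{1}{-9016} = - \frac{1}{9016}$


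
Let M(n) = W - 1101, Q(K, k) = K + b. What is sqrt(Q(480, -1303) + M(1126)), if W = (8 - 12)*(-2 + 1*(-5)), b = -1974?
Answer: I*sqrt(2567) ≈ 50.666*I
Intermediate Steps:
Q(K, k) = -1974 + K (Q(K, k) = K - 1974 = -1974 + K)
W = 28 (W = -4*(-2 - 5) = -4*(-7) = 28)
M(n) = -1073 (M(n) = 28 - 1101 = -1073)
sqrt(Q(480, -1303) + M(1126)) = sqrt((-1974 + 480) - 1073) = sqrt(-1494 - 1073) = sqrt(-2567) = I*sqrt(2567)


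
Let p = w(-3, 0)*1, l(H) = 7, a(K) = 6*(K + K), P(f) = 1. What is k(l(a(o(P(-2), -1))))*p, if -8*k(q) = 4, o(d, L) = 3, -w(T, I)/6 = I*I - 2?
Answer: -6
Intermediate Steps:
w(T, I) = 12 - 6*I² (w(T, I) = -6*(I*I - 2) = -6*(I² - 2) = -6*(-2 + I²) = 12 - 6*I²)
a(K) = 12*K (a(K) = 6*(2*K) = 12*K)
k(q) = -½ (k(q) = -⅛*4 = -½)
p = 12 (p = (12 - 6*0²)*1 = (12 - 6*0)*1 = (12 + 0)*1 = 12*1 = 12)
k(l(a(o(P(-2), -1))))*p = -½*12 = -6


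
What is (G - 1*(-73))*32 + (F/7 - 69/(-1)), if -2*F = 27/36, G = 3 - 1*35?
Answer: 77333/56 ≈ 1380.9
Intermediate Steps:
G = -32 (G = 3 - 35 = -32)
F = -3/8 (F = -27/(2*36) = -½*¾ = -3/8 ≈ -0.37500)
(G - 1*(-73))*32 + (F/7 - 69/(-1)) = (-32 - 1*(-73))*32 + (-3/8/7 - 69/(-1)) = (-32 + 73)*32 + (-3/8*⅐ - 69*(-1)) = 41*32 + (-3/56 + 69) = 1312 + 3861/56 = 77333/56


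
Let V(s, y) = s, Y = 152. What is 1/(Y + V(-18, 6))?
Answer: 1/134 ≈ 0.0074627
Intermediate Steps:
1/(Y + V(-18, 6)) = 1/(152 - 18) = 1/134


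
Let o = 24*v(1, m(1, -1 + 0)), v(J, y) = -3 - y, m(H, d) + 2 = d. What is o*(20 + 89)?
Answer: 0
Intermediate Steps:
m(H, d) = -2 + d
o = 0 (o = 24*(-3 - (-2 + (-1 + 0))) = 24*(-3 - (-2 - 1)) = 24*(-3 - 1*(-3)) = 24*(-3 + 3) = 24*0 = 0)
o*(20 + 89) = 0*(20 + 89) = 0*109 = 0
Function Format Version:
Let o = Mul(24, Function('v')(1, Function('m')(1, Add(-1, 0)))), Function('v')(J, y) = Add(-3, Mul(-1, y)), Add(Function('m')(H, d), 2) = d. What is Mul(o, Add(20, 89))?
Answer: 0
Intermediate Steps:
Function('m')(H, d) = Add(-2, d)
o = 0 (o = Mul(24, Add(-3, Mul(-1, Add(-2, Add(-1, 0))))) = Mul(24, Add(-3, Mul(-1, Add(-2, -1)))) = Mul(24, Add(-3, Mul(-1, -3))) = Mul(24, Add(-3, 3)) = Mul(24, 0) = 0)
Mul(o, Add(20, 89)) = Mul(0, Add(20, 89)) = Mul(0, 109) = 0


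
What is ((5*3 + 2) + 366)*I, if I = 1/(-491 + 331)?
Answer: -383/160 ≈ -2.3937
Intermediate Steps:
I = -1/160 (I = 1/(-160) = -1/160 ≈ -0.0062500)
((5*3 + 2) + 366)*I = ((5*3 + 2) + 366)*(-1/160) = ((15 + 2) + 366)*(-1/160) = (17 + 366)*(-1/160) = 383*(-1/160) = -383/160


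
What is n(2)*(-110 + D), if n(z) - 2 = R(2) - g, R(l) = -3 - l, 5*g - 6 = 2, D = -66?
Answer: 4048/5 ≈ 809.60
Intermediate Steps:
g = 8/5 (g = 6/5 + (⅕)*2 = 6/5 + ⅖ = 8/5 ≈ 1.6000)
n(z) = -23/5 (n(z) = 2 + ((-3 - 1*2) - 1*8/5) = 2 + ((-3 - 2) - 8/5) = 2 + (-5 - 8/5) = 2 - 33/5 = -23/5)
n(2)*(-110 + D) = -23*(-110 - 66)/5 = -23/5*(-176) = 4048/5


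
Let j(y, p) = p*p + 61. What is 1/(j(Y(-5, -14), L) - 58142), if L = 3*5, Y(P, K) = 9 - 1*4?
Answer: -1/57856 ≈ -1.7284e-5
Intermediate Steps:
Y(P, K) = 5 (Y(P, K) = 9 - 4 = 5)
L = 15
j(y, p) = 61 + p**2 (j(y, p) = p**2 + 61 = 61 + p**2)
1/(j(Y(-5, -14), L) - 58142) = 1/((61 + 15**2) - 58142) = 1/((61 + 225) - 58142) = 1/(286 - 58142) = 1/(-57856) = -1/57856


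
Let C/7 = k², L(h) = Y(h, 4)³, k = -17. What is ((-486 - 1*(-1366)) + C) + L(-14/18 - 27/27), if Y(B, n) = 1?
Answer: 2904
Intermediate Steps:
L(h) = 1 (L(h) = 1³ = 1)
C = 2023 (C = 7*(-17)² = 7*289 = 2023)
((-486 - 1*(-1366)) + C) + L(-14/18 - 27/27) = ((-486 - 1*(-1366)) + 2023) + 1 = ((-486 + 1366) + 2023) + 1 = (880 + 2023) + 1 = 2903 + 1 = 2904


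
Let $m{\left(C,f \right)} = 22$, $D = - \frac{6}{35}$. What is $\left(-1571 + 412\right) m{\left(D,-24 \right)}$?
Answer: $-25498$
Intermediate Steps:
$D = - \frac{6}{35}$ ($D = \left(-6\right) \frac{1}{35} = - \frac{6}{35} \approx -0.17143$)
$\left(-1571 + 412\right) m{\left(D,-24 \right)} = \left(-1571 + 412\right) 22 = \left(-1159\right) 22 = -25498$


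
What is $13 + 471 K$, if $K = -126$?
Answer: $-59333$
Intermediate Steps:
$13 + 471 K = 13 + 471 \left(-126\right) = 13 - 59346 = -59333$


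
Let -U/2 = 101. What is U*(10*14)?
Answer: -28280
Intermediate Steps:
U = -202 (U = -2*101 = -202)
U*(10*14) = -2020*14 = -202*140 = -28280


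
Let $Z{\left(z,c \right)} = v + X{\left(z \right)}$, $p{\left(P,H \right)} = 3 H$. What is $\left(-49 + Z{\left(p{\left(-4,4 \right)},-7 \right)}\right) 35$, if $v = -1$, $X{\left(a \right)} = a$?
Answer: $-1330$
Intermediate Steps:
$Z{\left(z,c \right)} = -1 + z$
$\left(-49 + Z{\left(p{\left(-4,4 \right)},-7 \right)}\right) 35 = \left(-49 + \left(-1 + 3 \cdot 4\right)\right) 35 = \left(-49 + \left(-1 + 12\right)\right) 35 = \left(-49 + 11\right) 35 = \left(-38\right) 35 = -1330$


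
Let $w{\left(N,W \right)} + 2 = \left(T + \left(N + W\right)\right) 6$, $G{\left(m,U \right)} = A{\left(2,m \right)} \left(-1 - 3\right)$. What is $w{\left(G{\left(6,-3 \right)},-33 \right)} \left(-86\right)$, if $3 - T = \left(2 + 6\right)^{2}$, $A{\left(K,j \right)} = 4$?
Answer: $56932$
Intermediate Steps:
$T = -61$ ($T = 3 - \left(2 + 6\right)^{2} = 3 - 8^{2} = 3 - 64 = -61$)
$G{\left(m,U \right)} = -16$ ($G{\left(m,U \right)} = 4 \left(-1 - 3\right) = 4 \left(-4\right) = -16$)
$w{\left(N,W \right)} = -368 + 6 N + 6 W$ ($w{\left(N,W \right)} = -2 + \left(-61 + \left(N + W\right)\right) 6 = -2 + \left(-61 + N + W\right) 6 = -2 + \left(-366 + 6 N + 6 W\right) = -368 + 6 N + 6 W$)
$w{\left(G{\left(6,-3 \right)},-33 \right)} \left(-86\right) = \left(-368 + 6 \left(-16\right) + 6 \left(-33\right)\right) \left(-86\right) = \left(-368 - 96 - 198\right) \left(-86\right) = \left(-662\right) \left(-86\right) = 56932$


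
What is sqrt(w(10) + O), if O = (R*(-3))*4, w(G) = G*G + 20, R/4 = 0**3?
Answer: 2*sqrt(30) ≈ 10.954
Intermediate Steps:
R = 0 (R = 4*0**3 = 4*0 = 0)
w(G) = 20 + G**2 (w(G) = G**2 + 20 = 20 + G**2)
O = 0 (O = (0*(-3))*4 = 0*4 = 0)
sqrt(w(10) + O) = sqrt((20 + 10**2) + 0) = sqrt((20 + 100) + 0) = sqrt(120 + 0) = sqrt(120) = 2*sqrt(30)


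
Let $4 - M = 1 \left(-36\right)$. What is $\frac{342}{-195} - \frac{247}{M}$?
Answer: $- \frac{4123}{520} \approx -7.9288$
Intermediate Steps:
$M = 40$ ($M = 4 - 1 \left(-36\right) = 4 - -36 = 4 + 36 = 40$)
$\frac{342}{-195} - \frac{247}{M} = \frac{342}{-195} - \frac{247}{40} = 342 \left(- \frac{1}{195}\right) - \frac{247}{40} = - \frac{114}{65} - \frac{247}{40} = - \frac{4123}{520}$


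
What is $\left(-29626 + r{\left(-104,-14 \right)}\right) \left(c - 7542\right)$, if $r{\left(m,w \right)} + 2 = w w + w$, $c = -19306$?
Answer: $790566208$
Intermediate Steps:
$r{\left(m,w \right)} = -2 + w + w^{2}$ ($r{\left(m,w \right)} = -2 + \left(w w + w\right) = -2 + \left(w^{2} + w\right) = -2 + \left(w + w^{2}\right) = -2 + w + w^{2}$)
$\left(-29626 + r{\left(-104,-14 \right)}\right) \left(c - 7542\right) = \left(-29626 - \left(16 - 196\right)\right) \left(-19306 - 7542\right) = \left(-29626 - -180\right) \left(-26848\right) = \left(-29626 + 180\right) \left(-26848\right) = \left(-29446\right) \left(-26848\right) = 790566208$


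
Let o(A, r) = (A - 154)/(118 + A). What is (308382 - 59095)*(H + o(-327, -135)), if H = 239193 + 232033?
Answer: 24551457722205/209 ≈ 1.1747e+11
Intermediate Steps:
H = 471226
o(A, r) = (-154 + A)/(118 + A)
(308382 - 59095)*(H + o(-327, -135)) = (308382 - 59095)*(471226 + (-154 - 327)/(118 - 327)) = 249287*(471226 - 481/(-209)) = 249287*(471226 - 1/209*(-481)) = 249287*(471226 + 481/209) = 249287*(98486715/209) = 24551457722205/209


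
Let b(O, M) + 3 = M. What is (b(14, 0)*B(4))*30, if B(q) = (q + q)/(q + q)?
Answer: -90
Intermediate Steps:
B(q) = 1 (B(q) = (2*q)/((2*q)) = (2*q)*(1/(2*q)) = 1)
b(O, M) = -3 + M
(b(14, 0)*B(4))*30 = ((-3 + 0)*1)*30 = -3*1*30 = -3*30 = -90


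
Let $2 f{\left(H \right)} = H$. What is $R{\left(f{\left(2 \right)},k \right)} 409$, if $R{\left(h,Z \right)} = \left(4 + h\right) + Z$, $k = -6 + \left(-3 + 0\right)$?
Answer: $-1636$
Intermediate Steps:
$f{\left(H \right)} = \frac{H}{2}$
$k = -9$ ($k = -6 - 3 = -9$)
$R{\left(h,Z \right)} = 4 + Z + h$
$R{\left(f{\left(2 \right)},k \right)} 409 = \left(4 - 9 + \frac{1}{2} \cdot 2\right) 409 = \left(4 - 9 + 1\right) 409 = \left(-4\right) 409 = -1636$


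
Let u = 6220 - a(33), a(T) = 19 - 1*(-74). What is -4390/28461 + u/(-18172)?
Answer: -23105057/47017572 ≈ -0.49141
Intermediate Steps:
a(T) = 93 (a(T) = 19 + 74 = 93)
u = 6127 (u = 6220 - 1*93 = 6220 - 93 = 6127)
-4390/28461 + u/(-18172) = -4390/28461 + 6127/(-18172) = -4390*1/28461 + 6127*(-1/18172) = -4390/28461 - 557/1652 = -23105057/47017572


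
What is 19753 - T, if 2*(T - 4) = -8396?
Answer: 23947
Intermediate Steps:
T = -4194 (T = 4 + (1/2)*(-8396) = 4 - 4198 = -4194)
19753 - T = 19753 - 1*(-4194) = 19753 + 4194 = 23947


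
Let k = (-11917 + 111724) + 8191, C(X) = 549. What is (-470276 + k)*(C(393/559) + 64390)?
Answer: -23525971042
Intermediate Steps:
k = 107998 (k = 99807 + 8191 = 107998)
(-470276 + k)*(C(393/559) + 64390) = (-470276 + 107998)*(549 + 64390) = -362278*64939 = -23525971042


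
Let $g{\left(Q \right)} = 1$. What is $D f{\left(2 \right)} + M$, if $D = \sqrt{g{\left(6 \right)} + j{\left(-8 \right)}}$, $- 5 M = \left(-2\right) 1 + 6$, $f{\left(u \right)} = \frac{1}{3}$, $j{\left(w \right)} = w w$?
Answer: $- \frac{4}{5} + \frac{\sqrt{65}}{3} \approx 1.8874$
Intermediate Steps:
$j{\left(w \right)} = w^{2}$
$f{\left(u \right)} = \frac{1}{3}$
$M = - \frac{4}{5}$ ($M = - \frac{\left(-2\right) 1 + 6}{5} = - \frac{-2 + 6}{5} = \left(- \frac{1}{5}\right) 4 = - \frac{4}{5} \approx -0.8$)
$D = \sqrt{65}$ ($D = \sqrt{1 + \left(-8\right)^{2}} = \sqrt{1 + 64} = \sqrt{65} \approx 8.0623$)
$D f{\left(2 \right)} + M = \sqrt{65} \cdot \frac{1}{3} - \frac{4}{5} = \frac{\sqrt{65}}{3} - \frac{4}{5} = - \frac{4}{5} + \frac{\sqrt{65}}{3}$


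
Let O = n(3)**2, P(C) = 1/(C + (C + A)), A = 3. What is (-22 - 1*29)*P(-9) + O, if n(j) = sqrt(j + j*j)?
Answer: 77/5 ≈ 15.400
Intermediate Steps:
P(C) = 1/(3 + 2*C) (P(C) = 1/(C + (C + 3)) = 1/(C + (3 + C)) = 1/(3 + 2*C))
n(j) = sqrt(j + j**2)
O = 12 (O = (sqrt(3*(1 + 3)))**2 = (sqrt(3*4))**2 = (sqrt(12))**2 = (2*sqrt(3))**2 = 12)
(-22 - 1*29)*P(-9) + O = (-22 - 1*29)/(3 + 2*(-9)) + 12 = (-22 - 29)/(3 - 18) + 12 = -51/(-15) + 12 = -51*(-1/15) + 12 = 17/5 + 12 = 77/5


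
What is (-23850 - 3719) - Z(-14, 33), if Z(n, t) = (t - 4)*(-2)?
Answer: -27511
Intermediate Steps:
Z(n, t) = 8 - 2*t (Z(n, t) = (-4 + t)*(-2) = 8 - 2*t)
(-23850 - 3719) - Z(-14, 33) = (-23850 - 3719) - (8 - 2*33) = -27569 - (8 - 66) = -27569 - 1*(-58) = -27569 + 58 = -27511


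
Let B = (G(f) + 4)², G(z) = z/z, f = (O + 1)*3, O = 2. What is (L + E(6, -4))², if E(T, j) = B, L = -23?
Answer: 4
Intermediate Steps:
f = 9 (f = (2 + 1)*3 = 3*3 = 9)
G(z) = 1
B = 25 (B = (1 + 4)² = 5² = 25)
E(T, j) = 25
(L + E(6, -4))² = (-23 + 25)² = 2² = 4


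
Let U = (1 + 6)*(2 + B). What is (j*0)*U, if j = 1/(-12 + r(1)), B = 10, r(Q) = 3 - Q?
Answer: 0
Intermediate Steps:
j = -⅒ (j = 1/(-12 + (3 - 1*1)) = 1/(-12 + (3 - 1)) = 1/(-12 + 2) = 1/(-10) = -⅒ ≈ -0.10000)
U = 84 (U = (1 + 6)*(2 + 10) = 7*12 = 84)
(j*0)*U = -⅒*0*84 = 0*84 = 0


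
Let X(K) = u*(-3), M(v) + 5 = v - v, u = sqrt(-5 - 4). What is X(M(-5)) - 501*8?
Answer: -4008 - 9*I ≈ -4008.0 - 9.0*I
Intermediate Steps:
u = 3*I (u = sqrt(-9) = 3*I ≈ 3.0*I)
M(v) = -5 (M(v) = -5 + (v - v) = -5 + 0 = -5)
X(K) = -9*I (X(K) = (3*I)*(-3) = -9*I)
X(M(-5)) - 501*8 = -9*I - 501*8 = -9*I - 4008 = -4008 - 9*I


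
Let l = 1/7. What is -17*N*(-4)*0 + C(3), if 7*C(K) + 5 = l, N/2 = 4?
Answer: -34/49 ≈ -0.69388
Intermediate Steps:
N = 8 (N = 2*4 = 8)
l = ⅐ (l = 1*(⅐) = ⅐ ≈ 0.14286)
C(K) = -34/49 (C(K) = -5/7 + (⅐)*(⅐) = -5/7 + 1/49 = -34/49)
-17*N*(-4)*0 + C(3) = -17*8*(-4)*0 - 34/49 = -(-544)*0 - 34/49 = -17*0 - 34/49 = 0 - 34/49 = -34/49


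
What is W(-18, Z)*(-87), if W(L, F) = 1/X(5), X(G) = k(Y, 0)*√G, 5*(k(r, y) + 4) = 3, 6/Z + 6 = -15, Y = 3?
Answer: 87*√5/17 ≈ 11.443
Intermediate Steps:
Z = -2/7 (Z = 6/(-6 - 15) = 6/(-21) = 6*(-1/21) = -2/7 ≈ -0.28571)
k(r, y) = -17/5 (k(r, y) = -4 + (⅕)*3 = -4 + ⅗ = -17/5)
X(G) = -17*√G/5
W(L, F) = -√5/17 (W(L, F) = 1/(-17*√5/5) = -√5/17)
W(-18, Z)*(-87) = -√5/17*(-87) = 87*√5/17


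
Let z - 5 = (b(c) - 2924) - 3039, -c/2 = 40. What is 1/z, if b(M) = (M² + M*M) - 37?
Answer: 1/6805 ≈ 0.00014695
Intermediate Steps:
c = -80 (c = -2*40 = -80)
b(M) = -37 + 2*M² (b(M) = (M² + M²) - 37 = 2*M² - 37 = -37 + 2*M²)
z = 6805 (z = 5 + (((-37 + 2*(-80)²) - 2924) - 3039) = 5 + (((-37 + 2*6400) - 2924) - 3039) = 5 + (((-37 + 12800) - 2924) - 3039) = 5 + ((12763 - 2924) - 3039) = 5 + (9839 - 3039) = 5 + 6800 = 6805)
1/z = 1/6805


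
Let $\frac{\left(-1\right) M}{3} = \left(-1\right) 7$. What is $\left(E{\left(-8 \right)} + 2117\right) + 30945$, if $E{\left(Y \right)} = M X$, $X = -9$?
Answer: $32873$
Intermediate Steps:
$M = 21$ ($M = - 3 \left(\left(-1\right) 7\right) = \left(-3\right) \left(-7\right) = 21$)
$E{\left(Y \right)} = -189$ ($E{\left(Y \right)} = 21 \left(-9\right) = -189$)
$\left(E{\left(-8 \right)} + 2117\right) + 30945 = \left(-189 + 2117\right) + 30945 = 1928 + 30945 = 32873$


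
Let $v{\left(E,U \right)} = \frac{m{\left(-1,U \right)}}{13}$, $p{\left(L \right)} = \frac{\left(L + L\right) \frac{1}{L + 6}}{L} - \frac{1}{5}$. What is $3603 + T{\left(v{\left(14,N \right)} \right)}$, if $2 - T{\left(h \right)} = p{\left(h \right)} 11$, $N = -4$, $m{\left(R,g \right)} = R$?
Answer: $\frac{126122}{35} \approx 3603.5$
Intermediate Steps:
$p{\left(L \right)} = - \frac{1}{5} + \frac{2}{6 + L}$ ($p{\left(L \right)} = \frac{2 L \frac{1}{6 + L}}{L} - \frac{1}{5} = \frac{2}{6 + L} - \frac{1}{5} = - \frac{1}{5} + \frac{2}{6 + L}$)
$v{\left(E,U \right)} = - \frac{1}{13}$
$T{\left(h \right)} = 2 - \frac{11 \left(4 - h\right)}{5 \left(6 + h\right)}$ ($T{\left(h \right)} = 2 - \frac{4 - h}{5 \left(6 + h\right)} 11 = 2 - \frac{11 \left(4 - h\right)}{5 \left(6 + h\right)}$)
$3603 + T{\left(v{\left(14,N \right)} \right)} = 3603 + \frac{16 + 21 \left(- \frac{1}{13}\right)}{5 \left(6 - \frac{1}{13}\right)} = 3603 + \frac{16 - \frac{21}{13}}{5 \cdot \frac{77}{13}} = 3603 + \frac{1}{5} \cdot \frac{13}{77} \cdot \frac{187}{13} = 3603 + \frac{17}{35} = \frac{126122}{35}$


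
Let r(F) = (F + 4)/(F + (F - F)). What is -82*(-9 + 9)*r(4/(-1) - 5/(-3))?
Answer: 0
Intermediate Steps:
r(F) = (4 + F)/F (r(F) = (4 + F)/(F + 0) = (4 + F)/F)
-82*(-9 + 9)*r(4/(-1) - 5/(-3)) = -82*(-9 + 9)*(4 + (4/(-1) - 5/(-3)))/(4/(-1) - 5/(-3)) = -0*(4 + (4*(-1) - 5*(-1/3)))/(4*(-1) - 5*(-1/3)) = -0*(4 + (-4 + 5/3))/(-4 + 5/3) = -0*(4 - 7/3)/(-7/3) = -0*(-3/7*5/3) = -0*(-5)/7 = -82*0 = 0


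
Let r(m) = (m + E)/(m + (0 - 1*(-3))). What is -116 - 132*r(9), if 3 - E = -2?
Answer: -270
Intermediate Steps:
E = 5 (E = 3 - 1*(-2) = 3 + 2 = 5)
r(m) = (5 + m)/(3 + m) (r(m) = (m + 5)/(m + (0 - 1*(-3))) = (5 + m)/(m + (0 + 3)) = (5 + m)/(m + 3) = (5 + m)/(3 + m))
-116 - 132*r(9) = -116 - 132*(5 + 9)/(3 + 9) = -116 - 132*14/12 = -116 - 11*14 = -116 - 132*7/6 = -116 - 154 = -270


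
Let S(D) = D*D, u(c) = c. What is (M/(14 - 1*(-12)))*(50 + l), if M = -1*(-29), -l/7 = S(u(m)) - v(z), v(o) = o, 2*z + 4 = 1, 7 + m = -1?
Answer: -23693/52 ≈ -455.63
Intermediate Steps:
m = -8 (m = -7 - 1 = -8)
z = -3/2 (z = -2 + (½)*1 = -2 + ½ = -3/2 ≈ -1.5000)
S(D) = D²
l = -917/2 (l = -7*((-8)² - 1*(-3/2)) = -7*(64 + 3/2) = -7*131/2 = -917/2 ≈ -458.50)
M = 29
(M/(14 - 1*(-12)))*(50 + l) = (29/(14 - 1*(-12)))*(50 - 917/2) = (29/(14 + 12))*(-817/2) = (29/26)*(-817/2) = -23693/52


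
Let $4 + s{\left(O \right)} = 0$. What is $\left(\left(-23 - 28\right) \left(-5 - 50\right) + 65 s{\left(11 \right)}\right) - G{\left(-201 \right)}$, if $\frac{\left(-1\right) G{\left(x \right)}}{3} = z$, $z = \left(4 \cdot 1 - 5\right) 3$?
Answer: $2536$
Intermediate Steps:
$s{\left(O \right)} = -4$ ($s{\left(O \right)} = -4 + 0 = -4$)
$z = -3$ ($z = \left(4 - 5\right) 3 = \left(-1\right) 3 = -3$)
$G{\left(x \right)} = 9$ ($G{\left(x \right)} = \left(-3\right) \left(-3\right) = 9$)
$\left(\left(-23 - 28\right) \left(-5 - 50\right) + 65 s{\left(11 \right)}\right) - G{\left(-201 \right)} = \left(\left(-23 - 28\right) \left(-5 - 50\right) + 65 \left(-4\right)\right) - 9 = \left(\left(-51\right) \left(-55\right) - 260\right) - 9 = \left(2805 - 260\right) - 9 = 2545 - 9 = 2536$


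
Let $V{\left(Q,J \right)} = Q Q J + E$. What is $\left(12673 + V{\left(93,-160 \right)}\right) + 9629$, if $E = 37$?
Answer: $-1361501$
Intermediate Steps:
$V{\left(Q,J \right)} = 37 + J Q^{2}$ ($V{\left(Q,J \right)} = Q Q J + 37 = Q^{2} J + 37 = J Q^{2} + 37 = 37 + J Q^{2}$)
$\left(12673 + V{\left(93,-160 \right)}\right) + 9629 = \left(12673 + \left(37 - 160 \cdot 93^{2}\right)\right) + 9629 = \left(12673 + \left(37 - 1383840\right)\right) + 9629 = \left(12673 - 1383803\right) + 9629 = -1371130 + 9629 = -1361501$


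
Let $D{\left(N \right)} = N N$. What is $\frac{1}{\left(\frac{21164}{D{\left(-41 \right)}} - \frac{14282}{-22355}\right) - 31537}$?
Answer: $- \frac{37578755}{1184624067173} \approx -3.1722 \cdot 10^{-5}$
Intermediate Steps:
$D{\left(N \right)} = N^{2}$
$\frac{1}{\left(\frac{21164}{D{\left(-41 \right)}} - \frac{14282}{-22355}\right) - 31537} = \frac{1}{\left(\frac{21164}{\left(-41\right)^{2}} - \frac{14282}{-22355}\right) - 31537} = \frac{1}{\left(\frac{21164}{1681} - - \frac{14282}{22355}\right) - 31537} = \frac{1}{\left(21164 \cdot \frac{1}{1681} + \frac{14282}{22355}\right) - 31537} = \frac{1}{\left(\frac{21164}{1681} + \frac{14282}{22355}\right) - 31537} = \frac{1}{\frac{497129262}{37578755} - 31537} = \frac{1}{- \frac{1184624067173}{37578755}} = - \frac{37578755}{1184624067173}$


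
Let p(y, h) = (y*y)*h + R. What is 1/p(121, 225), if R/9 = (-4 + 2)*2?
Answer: 1/3294189 ≈ 3.0356e-7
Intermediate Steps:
R = -36 (R = 9*((-4 + 2)*2) = 9*(-2*2) = 9*(-4) = -36)
p(y, h) = -36 + h*y² (p(y, h) = (y*y)*h - 36 = y²*h - 36 = h*y² - 36 = -36 + h*y²)
1/p(121, 225) = 1/(-36 + 225*121²) = 1/(-36 + 225*14641) = 1/(-36 + 3294225) = 1/3294189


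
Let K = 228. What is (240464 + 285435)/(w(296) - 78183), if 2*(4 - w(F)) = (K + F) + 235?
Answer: -1051798/157117 ≈ -6.6944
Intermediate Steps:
w(F) = -455/2 - F/2 (w(F) = 4 - ((228 + F) + 235)/2 = 4 - (463 + F)/2 = 4 + (-463/2 - F/2) = -455/2 - F/2)
(240464 + 285435)/(w(296) - 78183) = (240464 + 285435)/((-455/2 - 1/2*296) - 78183) = 525899/((-455/2 - 148) - 78183) = 525899/(-751/2 - 78183) = 525899/(-157117/2) = 525899*(-2/157117) = -1051798/157117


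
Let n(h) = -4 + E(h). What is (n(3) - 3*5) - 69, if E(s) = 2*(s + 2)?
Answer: -78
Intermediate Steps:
E(s) = 4 + 2*s (E(s) = 2*(2 + s) = 4 + 2*s)
n(h) = 2*h (n(h) = -4 + (4 + 2*h) = 2*h)
(n(3) - 3*5) - 69 = (2*3 - 3*5) - 69 = (6 - 15) - 69 = -9 - 69 = -78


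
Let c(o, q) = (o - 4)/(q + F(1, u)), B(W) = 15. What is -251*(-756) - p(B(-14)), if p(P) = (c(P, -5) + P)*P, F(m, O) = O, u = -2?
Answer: 1326882/7 ≈ 1.8955e+5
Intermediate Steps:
c(o, q) = (-4 + o)/(-2 + q) (c(o, q) = (o - 4)/(q - 2) = (-4 + o)/(-2 + q))
p(P) = P*(4/7 + 6*P/7) (p(P) = ((-4 + P)/(-2 - 5) + P)*P = ((-4 + P)/(-7) + P)*P = (-(-4 + P)/7 + P)*P = ((4/7 - P/7) + P)*P = (4/7 + 6*P/7)*P = P*(4/7 + 6*P/7))
-251*(-756) - p(B(-14)) = -251*(-756) - 2*15*(2 + 3*15)/7 = 189756 - 2*15*(2 + 45)/7 = 189756 - 2*15*47/7 = 189756 - 1*1410/7 = 189756 - 1410/7 = 1326882/7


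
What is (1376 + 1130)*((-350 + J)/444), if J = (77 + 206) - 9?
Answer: -47614/111 ≈ -428.96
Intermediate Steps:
J = 274 (J = 283 - 9 = 274)
(1376 + 1130)*((-350 + J)/444) = (1376 + 1130)*((-350 + 274)/444) = 2506*(-76*1/444) = 2506*(-19/111) = -47614/111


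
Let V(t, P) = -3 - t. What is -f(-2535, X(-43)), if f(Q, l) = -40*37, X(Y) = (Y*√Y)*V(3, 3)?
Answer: 1480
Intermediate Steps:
X(Y) = -6*Y^(3/2) (X(Y) = (Y*√Y)*(-3 - 1*3) = Y^(3/2)*(-3 - 3) = Y^(3/2)*(-6) = -6*Y^(3/2))
f(Q, l) = -1480
-f(-2535, X(-43)) = -1*(-1480) = 1480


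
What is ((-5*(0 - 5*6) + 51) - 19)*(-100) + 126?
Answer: -18074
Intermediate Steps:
((-5*(0 - 5*6) + 51) - 19)*(-100) + 126 = ((-5*(0 - 30) + 51) - 19)*(-100) + 126 = ((-5*(-30) + 51) - 19)*(-100) + 126 = ((150 + 51) - 19)*(-100) + 126 = (201 - 19)*(-100) + 126 = 182*(-100) + 126 = -18200 + 126 = -18074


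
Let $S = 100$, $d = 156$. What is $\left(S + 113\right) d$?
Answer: $33228$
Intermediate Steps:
$\left(S + 113\right) d = \left(100 + 113\right) 156 = 213 \cdot 156 = 33228$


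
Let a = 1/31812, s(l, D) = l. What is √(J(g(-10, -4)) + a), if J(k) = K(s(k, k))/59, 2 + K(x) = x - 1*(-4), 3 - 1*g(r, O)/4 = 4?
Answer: I*√29826414255/938454 ≈ 0.18403*I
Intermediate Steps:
g(r, O) = -4 (g(r, O) = 12 - 4*4 = 12 - 16 = -4)
a = 1/31812 ≈ 3.1435e-5
K(x) = 2 + x (K(x) = -2 + (x - 1*(-4)) = -2 + (x + 4) = -2 + (4 + x) = 2 + x)
J(k) = 2/59 + k/59 (J(k) = (2 + k)/59 = (2 + k)*(1/59) = 2/59 + k/59)
√(J(g(-10, -4)) + a) = √((2/59 + (1/59)*(-4)) + 1/31812) = √((2/59 - 4/59) + 1/31812) = √(-2/59 + 1/31812) = √(-63565/1876908) = I*√29826414255/938454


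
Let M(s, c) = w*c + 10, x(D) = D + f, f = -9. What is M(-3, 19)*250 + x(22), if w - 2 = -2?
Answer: 2513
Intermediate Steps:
w = 0 (w = 2 - 2 = 0)
x(D) = -9 + D (x(D) = D - 9 = -9 + D)
M(s, c) = 10 (M(s, c) = 0*c + 10 = 0 + 10 = 10)
M(-3, 19)*250 + x(22) = 10*250 + (-9 + 22) = 2500 + 13 = 2513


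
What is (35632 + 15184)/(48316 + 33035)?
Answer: 50816/81351 ≈ 0.62465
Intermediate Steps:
(35632 + 15184)/(48316 + 33035) = 50816/81351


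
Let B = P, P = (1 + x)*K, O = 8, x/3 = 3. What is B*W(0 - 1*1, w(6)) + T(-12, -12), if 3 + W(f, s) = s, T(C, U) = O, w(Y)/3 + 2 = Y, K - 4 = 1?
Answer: 458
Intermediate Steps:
K = 5 (K = 4 + 1 = 5)
x = 9 (x = 3*3 = 9)
w(Y) = -6 + 3*Y
T(C, U) = 8
P = 50 (P = (1 + 9)*5 = 10*5 = 50)
B = 50
W(f, s) = -3 + s
B*W(0 - 1*1, w(6)) + T(-12, -12) = 50*(-3 + (-6 + 3*6)) + 8 = 50*(-3 + (-6 + 18)) + 8 = 50*(-3 + 12) + 8 = 50*9 + 8 = 450 + 8 = 458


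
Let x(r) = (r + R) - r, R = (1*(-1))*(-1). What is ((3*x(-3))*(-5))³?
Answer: -3375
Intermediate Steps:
R = 1 (R = -1*(-1) = 1)
x(r) = 1 (x(r) = (r + 1) - r = (1 + r) - r = 1)
((3*x(-3))*(-5))³ = ((3*1)*(-5))³ = (3*(-5))³ = (-15)³ = -3375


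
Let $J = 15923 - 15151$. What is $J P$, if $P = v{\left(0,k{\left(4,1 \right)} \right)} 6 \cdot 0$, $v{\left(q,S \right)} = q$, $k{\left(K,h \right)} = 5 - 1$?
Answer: $0$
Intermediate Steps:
$k{\left(K,h \right)} = 4$ ($k{\left(K,h \right)} = 5 - 1 = 4$)
$J = 772$
$P = 0$ ($P = 0 \cdot 6 \cdot 0 = 0 \cdot 0 = 0$)
$J P = 772 \cdot 0 = 0$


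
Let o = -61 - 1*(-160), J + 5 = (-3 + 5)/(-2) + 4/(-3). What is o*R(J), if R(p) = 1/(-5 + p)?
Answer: -297/37 ≈ -8.0270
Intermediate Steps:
J = -22/3 (J = -5 + ((-3 + 5)/(-2) + 4/(-3)) = -5 + (2*(-½) + 4*(-⅓)) = -5 + (-1 - 4/3) = -5 - 7/3 = -22/3 ≈ -7.3333)
o = 99 (o = -61 + 160 = 99)
o*R(J) = 99/(-5 - 22/3) = 99/(-37/3) = 99*(-3/37) = -297/37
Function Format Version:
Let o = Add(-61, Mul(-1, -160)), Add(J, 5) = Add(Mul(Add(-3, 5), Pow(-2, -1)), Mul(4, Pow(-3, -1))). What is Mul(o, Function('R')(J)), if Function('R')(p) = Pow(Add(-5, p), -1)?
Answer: Rational(-297, 37) ≈ -8.0270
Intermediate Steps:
J = Rational(-22, 3) (J = Add(-5, Add(Mul(Add(-3, 5), Pow(-2, -1)), Mul(4, Pow(-3, -1)))) = Add(-5, Add(Mul(2, Rational(-1, 2)), Mul(4, Rational(-1, 3)))) = Add(-5, Add(-1, Rational(-4, 3))) = Add(-5, Rational(-7, 3)) = Rational(-22, 3) ≈ -7.3333)
o = 99 (o = Add(-61, 160) = 99)
Mul(o, Function('R')(J)) = Mul(99, Pow(Add(-5, Rational(-22, 3)), -1)) = Mul(99, Pow(Rational(-37, 3), -1)) = Mul(99, Rational(-3, 37)) = Rational(-297, 37)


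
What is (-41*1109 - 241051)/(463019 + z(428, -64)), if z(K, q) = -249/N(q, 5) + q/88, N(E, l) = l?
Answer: -7879300/12731633 ≈ -0.61888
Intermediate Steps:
z(K, q) = -249/5 + q/88
(-41*1109 - 241051)/(463019 + z(428, -64)) = (-41*1109 - 241051)/(463019 + (-249/5 + (1/88)*(-64))) = (-45469 - 241051)/(463019 + (-249/5 - 8/11)) = -286520/(463019 - 2779/55) = -286520/25463266/55 = -286520*55/25463266 = -7879300/12731633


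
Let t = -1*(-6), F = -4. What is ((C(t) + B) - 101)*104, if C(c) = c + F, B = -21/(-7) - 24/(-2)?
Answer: -8736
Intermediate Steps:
t = 6
B = 15 (B = -21*(-⅐) - 24*(-½) = 3 + 12 = 15)
C(c) = -4 + c (C(c) = c - 4 = -4 + c)
((C(t) + B) - 101)*104 = (((-4 + 6) + 15) - 101)*104 = ((2 + 15) - 101)*104 = (17 - 101)*104 = -84*104 = -8736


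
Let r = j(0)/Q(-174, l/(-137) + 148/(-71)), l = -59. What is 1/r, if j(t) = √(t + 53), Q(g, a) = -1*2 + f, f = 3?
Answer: √53/53 ≈ 0.13736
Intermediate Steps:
Q(g, a) = 1 (Q(g, a) = -1*2 + 3 = -2 + 3 = 1)
j(t) = √(53 + t)
r = √53 (r = √(53 + 0)/1 = √53*1 = √53 ≈ 7.2801)
1/r = 1/(√53) = √53/53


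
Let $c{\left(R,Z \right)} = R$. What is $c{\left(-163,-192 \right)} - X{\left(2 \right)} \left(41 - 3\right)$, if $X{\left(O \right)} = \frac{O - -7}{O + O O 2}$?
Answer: $- \frac{986}{5} \approx -197.2$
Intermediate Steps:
$X{\left(O \right)} = \frac{7 + O}{O + 2 O^{2}}$ ($X{\left(O \right)} = \frac{O + 7}{O + O^{2} \cdot 2} = \frac{7 + O}{O + 2 O^{2}}$)
$c{\left(-163,-192 \right)} - X{\left(2 \right)} \left(41 - 3\right) = -163 - \frac{7 + 2}{2 \left(1 + 2 \cdot 2\right)} \left(41 - 3\right) = -163 - \frac{1}{2} \frac{1}{1 + 4} \cdot 9 \left(41 - 3\right) = -163 - \frac{1}{2} \cdot \frac{1}{5} \cdot 9 \cdot 38 = -163 - \frac{9}{10} \cdot 38 = -163 - \frac{171}{5} = - \frac{986}{5}$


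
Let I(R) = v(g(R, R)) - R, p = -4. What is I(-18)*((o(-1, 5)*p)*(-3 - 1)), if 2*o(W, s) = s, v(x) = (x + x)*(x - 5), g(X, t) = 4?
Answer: 400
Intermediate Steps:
v(x) = 2*x*(-5 + x) (v(x) = (2*x)*(-5 + x) = 2*x*(-5 + x))
o(W, s) = s/2
I(R) = -8 - R (I(R) = 2*4*(-5 + 4) - R = 2*4*(-1) - R = -8 - R)
I(-18)*((o(-1, 5)*p)*(-3 - 1)) = (-8 - 1*(-18))*((((½)*5)*(-4))*(-3 - 1)) = (-8 + 18)*(((5/2)*(-4))*(-4)) = 10*(-10*(-4)) = 10*40 = 400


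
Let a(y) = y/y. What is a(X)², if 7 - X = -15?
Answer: 1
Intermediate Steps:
X = 22 (X = 7 - 1*(-15) = 7 + 15 = 22)
a(y) = 1
a(X)² = 1² = 1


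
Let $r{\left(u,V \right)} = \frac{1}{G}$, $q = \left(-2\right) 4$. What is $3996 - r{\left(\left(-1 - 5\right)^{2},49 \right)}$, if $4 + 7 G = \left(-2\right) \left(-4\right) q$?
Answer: $\frac{271735}{68} \approx 3996.1$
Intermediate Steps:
$q = -8$
$G = - \frac{68}{7}$ ($G = - \frac{4}{7} + \frac{\left(-2\right) \left(-4\right) \left(-8\right)}{7} = - \frac{4}{7} + \frac{8 \left(-8\right)}{7} = - \frac{4}{7} + \frac{1}{7} \left(-64\right) = - \frac{4}{7} - \frac{64}{7} = - \frac{68}{7} \approx -9.7143$)
$r{\left(u,V \right)} = - \frac{7}{68}$ ($r{\left(u,V \right)} = \frac{1}{- \frac{68}{7}} = - \frac{7}{68}$)
$3996 - r{\left(\left(-1 - 5\right)^{2},49 \right)} = 3996 - - \frac{7}{68} = 3996 + \frac{7}{68} = \frac{271735}{68}$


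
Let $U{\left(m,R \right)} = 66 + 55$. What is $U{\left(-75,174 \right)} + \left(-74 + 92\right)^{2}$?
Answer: $445$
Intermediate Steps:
$U{\left(m,R \right)} = 121$
$U{\left(-75,174 \right)} + \left(-74 + 92\right)^{2} = 121 + \left(-74 + 92\right)^{2} = 121 + 18^{2} = 121 + 324 = 445$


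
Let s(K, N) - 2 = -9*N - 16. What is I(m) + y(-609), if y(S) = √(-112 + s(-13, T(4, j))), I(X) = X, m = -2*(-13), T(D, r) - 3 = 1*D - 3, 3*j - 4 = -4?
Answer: 26 + 9*I*√2 ≈ 26.0 + 12.728*I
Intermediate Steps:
j = 0 (j = 4/3 + (⅓)*(-4) = 4/3 - 4/3 = 0)
T(D, r) = D (T(D, r) = 3 + (1*D - 3) = 3 + (D - 3) = 3 + (-3 + D) = D)
m = 26
s(K, N) = -14 - 9*N (s(K, N) = 2 + (-9*N - 16) = 2 + (-16 - 9*N) = -14 - 9*N)
y(S) = 9*I*√2 (y(S) = √(-112 + (-14 - 9*4)) = √(-112 + (-14 - 36)) = √(-112 - 50) = √(-162) = 9*I*√2)
I(m) + y(-609) = 26 + 9*I*√2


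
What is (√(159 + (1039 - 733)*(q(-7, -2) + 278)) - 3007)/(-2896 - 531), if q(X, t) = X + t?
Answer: 3007/3427 - √82473/3427 ≈ 0.79364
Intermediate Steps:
(√(159 + (1039 - 733)*(q(-7, -2) + 278)) - 3007)/(-2896 - 531) = (√(159 + (1039 - 733)*((-7 - 2) + 278)) - 3007)/(-2896 - 531) = (√(159 + 306*(-9 + 278)) - 3007)/(-3427) = (√(159 + 306*269) - 3007)*(-1/3427) = (√(159 + 82314) - 3007)*(-1/3427) = (√82473 - 3007)*(-1/3427) = (-3007 + √82473)*(-1/3427) = 3007/3427 - √82473/3427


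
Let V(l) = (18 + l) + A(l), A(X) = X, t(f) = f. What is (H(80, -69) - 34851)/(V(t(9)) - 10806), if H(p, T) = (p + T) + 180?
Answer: 3466/1077 ≈ 3.2182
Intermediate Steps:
V(l) = 18 + 2*l (V(l) = (18 + l) + l = 18 + 2*l)
H(p, T) = 180 + T + p (H(p, T) = (T + p) + 180 = 180 + T + p)
(H(80, -69) - 34851)/(V(t(9)) - 10806) = ((180 - 69 + 80) - 34851)/((18 + 2*9) - 10806) = (191 - 34851)/((18 + 18) - 10806) = -34660/(36 - 10806) = -34660/(-10770) = -34660*(-1/10770) = 3466/1077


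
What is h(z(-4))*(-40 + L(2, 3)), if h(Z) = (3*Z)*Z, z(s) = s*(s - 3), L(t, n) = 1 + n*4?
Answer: -63504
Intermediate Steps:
L(t, n) = 1 + 4*n
z(s) = s*(-3 + s)
h(Z) = 3*Z**2
h(z(-4))*(-40 + L(2, 3)) = (3*(-4*(-3 - 4))**2)*(-40 + (1 + 4*3)) = (3*(-4*(-7))**2)*(-40 + (1 + 12)) = (3*28**2)*(-40 + 13) = (3*784)*(-27) = 2352*(-27) = -63504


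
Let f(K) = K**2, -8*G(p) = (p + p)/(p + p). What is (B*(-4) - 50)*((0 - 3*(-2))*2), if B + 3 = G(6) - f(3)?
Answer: -18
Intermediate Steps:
G(p) = -1/8 (G(p) = -(p + p)/(8*(p + p)) = -2*p/(8*(2*p)) = -2*p*1/(2*p)/8 = -1/8*1 = -1/8)
B = -97/8 (B = -3 + (-1/8 - 1*3**2) = -3 + (-1/8 - 1*9) = -3 + (-1/8 - 9) = -3 - 73/8 = -97/8 ≈ -12.125)
(B*(-4) - 50)*((0 - 3*(-2))*2) = (-97/8*(-4) - 50)*((0 - 3*(-2))*2) = (97/2 - 50)*((0 + 6)*2) = -9*2 = -3/2*12 = -18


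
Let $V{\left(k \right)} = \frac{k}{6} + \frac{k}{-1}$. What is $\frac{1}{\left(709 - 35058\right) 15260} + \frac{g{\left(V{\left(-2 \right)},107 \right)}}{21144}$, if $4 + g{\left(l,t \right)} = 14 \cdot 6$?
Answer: $\frac{5241654757}{1385370050820} \approx 0.0037836$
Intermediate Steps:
$V{\left(k \right)} = - \frac{5 k}{6}$ ($V{\left(k \right)} = k \frac{1}{6} + k \left(-1\right) = \frac{k}{6} - k = - \frac{5 k}{6}$)
$g{\left(l,t \right)} = 80$ ($g{\left(l,t \right)} = -4 + 14 \cdot 6 = -4 + 84 = 80$)
$\frac{1}{\left(709 - 35058\right) 15260} + \frac{g{\left(V{\left(-2 \right)},107 \right)}}{21144} = \frac{1}{\left(709 - 35058\right) 15260} + \frac{80}{21144} = \frac{1}{-34349} \cdot \frac{1}{15260} + 80 \cdot \frac{1}{21144} = \left(- \frac{1}{34349}\right) \frac{1}{15260} + \frac{10}{2643} = - \frac{1}{524165740} + \frac{10}{2643} = \frac{5241654757}{1385370050820}$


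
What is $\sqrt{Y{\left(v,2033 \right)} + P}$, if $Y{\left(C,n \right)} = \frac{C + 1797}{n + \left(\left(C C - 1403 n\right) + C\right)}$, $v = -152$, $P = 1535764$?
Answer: $\frac{\sqrt{27837740415776054}}{134634} \approx 1239.3$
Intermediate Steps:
$Y{\left(C,n \right)} = \frac{1797 + C}{C + C^{2} - 1402 n}$ ($Y{\left(C,n \right)} = \frac{1797 + C}{n + \left(\left(C^{2} - 1403 n\right) + C\right)} = \frac{1797 + C}{n + \left(C + C^{2} - 1403 n\right)} = \frac{1797 + C}{C + C^{2} - 1402 n}$)
$\sqrt{Y{\left(v,2033 \right)} + P} = \sqrt{\frac{1797 - 152}{-152 + \left(-152\right)^{2} - 2850266} + 1535764} = \sqrt{\frac{1}{-152 + 23104 - 2850266} \cdot 1645 + 1535764} = \sqrt{\frac{1}{-2827314} \cdot 1645 + 1535764} = \sqrt{\left(- \frac{1}{2827314}\right) 1645 + 1535764} = \sqrt{- \frac{235}{403902} + 1535764} = \sqrt{\frac{620298150893}{403902}} = \frac{\sqrt{27837740415776054}}{134634}$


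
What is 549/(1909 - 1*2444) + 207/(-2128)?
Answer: -1279017/1138480 ≈ -1.1234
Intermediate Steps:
549/(1909 - 1*2444) + 207/(-2128) = 549/(1909 - 2444) + 207*(-1/2128) = 549/(-535) - 207/2128 = 549*(-1/535) - 207/2128 = -549/535 - 207/2128 = -1279017/1138480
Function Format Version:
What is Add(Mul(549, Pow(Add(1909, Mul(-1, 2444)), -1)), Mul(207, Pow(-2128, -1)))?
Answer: Rational(-1279017, 1138480) ≈ -1.1234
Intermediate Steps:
Add(Mul(549, Pow(Add(1909, Mul(-1, 2444)), -1)), Mul(207, Pow(-2128, -1))) = Add(Mul(549, Pow(Add(1909, -2444), -1)), Mul(207, Rational(-1, 2128))) = Add(Mul(549, Pow(-535, -1)), Rational(-207, 2128)) = Add(Mul(549, Rational(-1, 535)), Rational(-207, 2128)) = Add(Rational(-549, 535), Rational(-207, 2128)) = Rational(-1279017, 1138480)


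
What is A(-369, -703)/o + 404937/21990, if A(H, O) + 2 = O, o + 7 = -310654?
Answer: 41937878769/2277145130 ≈ 18.417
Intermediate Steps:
o = -310661 (o = -7 - 310654 = -310661)
A(H, O) = -2 + O
A(-369, -703)/o + 404937/21990 = (-2 - 703)/(-310661) + 404937/21990 = -705*(-1/310661) + 404937*(1/21990) = 705/310661 + 134979/7330 = 41937878769/2277145130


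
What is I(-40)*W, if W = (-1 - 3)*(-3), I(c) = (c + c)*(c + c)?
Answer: 76800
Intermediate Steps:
I(c) = 4*c² (I(c) = (2*c)*(2*c) = 4*c²)
W = 12 (W = -4*(-3) = 12)
I(-40)*W = (4*(-40)²)*12 = (4*1600)*12 = 6400*12 = 76800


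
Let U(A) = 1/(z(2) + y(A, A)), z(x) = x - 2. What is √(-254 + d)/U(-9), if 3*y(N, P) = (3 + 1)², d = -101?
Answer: 16*I*√355/3 ≈ 100.49*I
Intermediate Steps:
z(x) = -2 + x
y(N, P) = 16/3 (y(N, P) = (3 + 1)²/3 = (⅓)*4² = (⅓)*16 = 16/3)
U(A) = 3/16 (U(A) = 1/((-2 + 2) + 16/3) = 1/(0 + 16/3) = 1/(16/3) = 3/16)
√(-254 + d)/U(-9) = √(-254 - 101)/(3/16) = √(-355)*(16/3) = (I*√355)*(16/3) = 16*I*√355/3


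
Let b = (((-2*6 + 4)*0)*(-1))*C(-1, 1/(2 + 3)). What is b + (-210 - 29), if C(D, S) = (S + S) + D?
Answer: -239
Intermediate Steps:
C(D, S) = D + 2*S (C(D, S) = 2*S + D = D + 2*S)
b = 0 (b = (((-2*6 + 4)*0)*(-1))*(-1 + 2/(2 + 3)) = (((-12 + 4)*0)*(-1))*(-1 + 2/5) = (-8*0*(-1))*(-1 + 2*(⅕)) = (0*(-1))*(-1 + ⅖) = 0*(-⅗) = 0)
b + (-210 - 29) = 0 + (-210 - 29) = 0 - 239 = -239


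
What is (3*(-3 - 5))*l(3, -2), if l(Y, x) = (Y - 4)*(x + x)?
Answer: -96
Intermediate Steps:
l(Y, x) = 2*x*(-4 + Y) (l(Y, x) = (-4 + Y)*(2*x) = 2*x*(-4 + Y))
(3*(-3 - 5))*l(3, -2) = (3*(-3 - 5))*(2*(-2)*(-4 + 3)) = (3*(-8))*(2*(-2)*(-1)) = -24*4 = -96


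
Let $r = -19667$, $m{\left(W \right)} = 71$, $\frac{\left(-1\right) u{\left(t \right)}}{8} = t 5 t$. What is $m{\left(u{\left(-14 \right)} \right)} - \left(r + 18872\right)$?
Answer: $866$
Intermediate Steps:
$u{\left(t \right)} = - 40 t^{2}$ ($u{\left(t \right)} = - 8 t 5 t = - 8 \cdot 5 t t = - 8 \cdot 5 t^{2} = - 40 t^{2}$)
$m{\left(u{\left(-14 \right)} \right)} - \left(r + 18872\right) = 71 - \left(-19667 + 18872\right) = 71 - -795 = 71 + 795 = 866$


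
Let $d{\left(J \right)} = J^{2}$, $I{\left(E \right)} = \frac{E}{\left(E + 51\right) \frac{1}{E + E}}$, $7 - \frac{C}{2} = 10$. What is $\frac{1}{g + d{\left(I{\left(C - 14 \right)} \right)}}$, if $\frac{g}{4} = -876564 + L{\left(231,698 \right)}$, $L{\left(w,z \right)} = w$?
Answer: $- \frac{961}{3367984052} \approx -2.8533 \cdot 10^{-7}$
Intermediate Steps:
$C = -6$ ($C = 14 - 20 = -6$)
$I{\left(E \right)} = \frac{2 E^{2}}{51 + E}$ ($I{\left(E \right)} = \frac{E}{\left(51 + E\right) \frac{1}{2 E}} = \frac{E}{\frac{1}{2} \frac{1}{E} \left(51 + E\right)} = E \frac{2 E}{51 + E} = \frac{2 E^{2}}{51 + E}$)
$g = -3505332$ ($g = 4 \left(-876564 + 231\right) = 4 \left(-876333\right) = -3505332$)
$\frac{1}{g + d{\left(I{\left(C - 14 \right)} \right)}} = \frac{1}{-3505332 + \left(\frac{2 \left(-6 - 14\right)^{2}}{51 - 20}\right)^{2}} = \frac{1}{-3505332 + \left(\frac{2 \left(-20\right)^{2}}{51 - 20}\right)^{2}} = \frac{1}{-3505332 + \left(2 \cdot 400 \cdot \frac{1}{31}\right)^{2}} = \frac{1}{-3505332 + \left(\frac{800}{31}\right)^{2}} = \frac{1}{-3505332 + \frac{640000}{961}} = \frac{1}{- \frac{3367984052}{961}} = - \frac{961}{3367984052}$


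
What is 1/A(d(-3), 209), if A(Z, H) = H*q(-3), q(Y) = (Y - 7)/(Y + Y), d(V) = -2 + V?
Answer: 3/1045 ≈ 0.0028708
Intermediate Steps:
q(Y) = (-7 + Y)/(2*Y) (q(Y) = (-7 + Y)/((2*Y)) = (-7 + Y)*(1/(2*Y)) = (-7 + Y)/(2*Y))
A(Z, H) = 5*H/3 (A(Z, H) = H*((½)*(-7 - 3)/(-3)) = H*((½)*(-⅓)*(-10)) = H*(5/3) = 5*H/3)
1/A(d(-3), 209) = 1/((5/3)*209) = 1/(1045/3) = 3/1045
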